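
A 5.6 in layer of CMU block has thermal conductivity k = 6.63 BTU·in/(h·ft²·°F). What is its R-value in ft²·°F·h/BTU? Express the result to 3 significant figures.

R = L/k = 5.6/6.63 = 0.8446 ft²·°F·h/BTU

0.845 ft²·°F·h/BTU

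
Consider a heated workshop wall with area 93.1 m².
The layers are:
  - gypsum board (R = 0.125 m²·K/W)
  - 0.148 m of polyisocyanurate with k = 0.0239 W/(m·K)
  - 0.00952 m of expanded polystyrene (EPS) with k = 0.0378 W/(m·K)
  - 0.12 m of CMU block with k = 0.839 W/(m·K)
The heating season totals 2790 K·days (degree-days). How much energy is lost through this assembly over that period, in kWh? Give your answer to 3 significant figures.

929 kWh

0.148/0.0239 = 6.192
0.00952/0.0378 = 0.2519
0.12/0.839 = 0.143
R_total = 0.125 + 6.192 + 0.2519 + 0.143 = 6.712 m²·K/W
E = A × HDD × 24 / R / 1000 = 93.1 × 2790 × 24 / 6.712 / 1000 = 928.7 kWh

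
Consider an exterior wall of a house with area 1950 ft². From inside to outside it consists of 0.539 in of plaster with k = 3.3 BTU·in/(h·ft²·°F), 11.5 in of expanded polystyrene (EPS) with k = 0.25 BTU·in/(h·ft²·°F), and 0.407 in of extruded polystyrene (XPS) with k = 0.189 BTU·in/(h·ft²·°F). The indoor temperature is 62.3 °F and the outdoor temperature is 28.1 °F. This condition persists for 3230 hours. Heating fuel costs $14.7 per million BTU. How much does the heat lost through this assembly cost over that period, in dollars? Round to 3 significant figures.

65.5 dollars

0.539/3.3 = 0.1633
11.5/0.25 = 46
0.407/0.189 = 2.153
R_total = 0.1633 + 46 + 2.153 = 48.32 ft²·°F·h/BTU
Q = 1950 × (62.3 − 28.1) / 48.32 = 1380 BTU/h
E = 1380 × 3230 = 4458000 BTU
Cost = 4458000/10⁶ × 14.7 = $65.54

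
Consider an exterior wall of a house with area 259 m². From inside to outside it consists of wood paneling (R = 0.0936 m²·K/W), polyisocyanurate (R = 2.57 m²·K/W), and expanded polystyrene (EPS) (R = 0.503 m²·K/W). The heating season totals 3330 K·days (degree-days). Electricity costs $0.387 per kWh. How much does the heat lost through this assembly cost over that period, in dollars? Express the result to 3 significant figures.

R_total = 0.0936 + 2.57 + 0.503 = 3.167 m²·K/W
E = A × HDD × 24 / R / 1000 = 259 × 3330 × 24 / 3.167 / 1000 = 6537 kWh
Cost = 6537 × 0.387 = $2530

2530 dollars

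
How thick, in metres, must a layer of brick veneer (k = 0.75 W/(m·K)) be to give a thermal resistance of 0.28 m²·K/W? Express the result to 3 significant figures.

0.210 m

L = R·k = 0.28 × 0.75 = 0.21 m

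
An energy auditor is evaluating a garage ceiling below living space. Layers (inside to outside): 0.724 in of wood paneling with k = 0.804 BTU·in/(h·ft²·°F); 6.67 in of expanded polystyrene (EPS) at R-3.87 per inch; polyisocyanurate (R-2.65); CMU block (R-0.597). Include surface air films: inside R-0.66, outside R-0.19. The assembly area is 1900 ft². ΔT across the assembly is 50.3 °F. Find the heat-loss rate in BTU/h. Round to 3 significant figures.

0.724/0.804 = 0.9005
6.67 × 3.87 = 25.81
R_total = 0.66 + 0.9005 + 25.81 + 2.65 + 0.597 + 0.19 = 30.81 ft²·°F·h/BTU
Q = A·ΔT/R = 1900 × 50.3 / 30.81 = 3102 BTU/h

3100 BTU/h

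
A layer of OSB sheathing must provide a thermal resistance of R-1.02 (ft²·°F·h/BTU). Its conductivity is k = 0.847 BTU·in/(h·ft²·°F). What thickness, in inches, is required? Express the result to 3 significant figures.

0.864 in

L = R × k = 1.02 × 0.847 = 0.8639 in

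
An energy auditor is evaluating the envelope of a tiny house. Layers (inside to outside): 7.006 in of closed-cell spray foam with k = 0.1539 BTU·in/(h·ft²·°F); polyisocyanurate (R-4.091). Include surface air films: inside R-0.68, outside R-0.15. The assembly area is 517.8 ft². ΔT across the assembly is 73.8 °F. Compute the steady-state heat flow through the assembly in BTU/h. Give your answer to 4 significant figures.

757.5 BTU/h

7.006/0.1539 = 45.523
R_total = 0.68 + 45.523 + 4.091 + 0.15 = 50.444 ft²·°F·h/BTU
Q = A·ΔT/R = 517.8 × 73.8 / 50.444 = 757.54 BTU/h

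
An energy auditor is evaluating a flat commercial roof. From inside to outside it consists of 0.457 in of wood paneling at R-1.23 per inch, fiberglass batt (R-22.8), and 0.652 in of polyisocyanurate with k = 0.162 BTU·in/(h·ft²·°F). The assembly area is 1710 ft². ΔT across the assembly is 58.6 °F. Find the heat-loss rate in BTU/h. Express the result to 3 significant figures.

3660 BTU/h

0.457 × 1.23 = 0.5621
0.652/0.162 = 4.025
R_total = 0.5621 + 22.8 + 4.025 = 27.39 ft²·°F·h/BTU
Q = A·ΔT/R = 1710 × 58.6 / 27.39 = 3659 BTU/h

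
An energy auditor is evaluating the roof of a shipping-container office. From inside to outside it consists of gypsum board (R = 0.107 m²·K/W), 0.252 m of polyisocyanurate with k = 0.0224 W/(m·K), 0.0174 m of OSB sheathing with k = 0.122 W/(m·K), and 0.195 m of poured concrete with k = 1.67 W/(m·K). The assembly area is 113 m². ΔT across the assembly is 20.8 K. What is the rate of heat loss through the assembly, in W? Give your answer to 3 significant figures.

0.252/0.0224 = 11.25
0.0174/0.122 = 0.1426
0.195/1.67 = 0.1168
R_total = 0.107 + 11.25 + 0.1426 + 0.1168 = 11.62 m²·K/W
Q = A·ΔT/R = 113 × 20.8 / 11.62 = 202.3 W

202 W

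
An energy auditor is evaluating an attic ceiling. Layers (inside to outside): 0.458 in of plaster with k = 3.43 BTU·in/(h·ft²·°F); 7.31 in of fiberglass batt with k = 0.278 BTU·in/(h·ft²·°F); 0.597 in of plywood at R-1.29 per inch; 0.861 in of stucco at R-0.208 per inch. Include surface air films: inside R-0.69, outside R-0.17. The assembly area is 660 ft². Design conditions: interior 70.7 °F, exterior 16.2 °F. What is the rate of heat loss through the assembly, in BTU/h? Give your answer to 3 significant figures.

1270 BTU/h

0.458/3.43 = 0.1335
7.31/0.278 = 26.29
0.597 × 1.29 = 0.7701
0.861 × 0.208 = 0.1791
R_total = 0.69 + 0.1335 + 26.29 + 0.7701 + 0.1791 + 0.17 = 28.24 ft²·°F·h/BTU
Q = A·ΔT/R = 660 × (70.7 − 16.2) / 28.24 = 1274 BTU/h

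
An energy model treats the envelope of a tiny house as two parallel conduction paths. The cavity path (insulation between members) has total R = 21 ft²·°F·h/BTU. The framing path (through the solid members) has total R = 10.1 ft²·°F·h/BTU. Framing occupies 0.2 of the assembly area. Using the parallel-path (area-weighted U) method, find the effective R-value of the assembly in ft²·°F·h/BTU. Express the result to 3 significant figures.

17.3 ft²·°F·h/BTU

U_eff = 0.8/21 + 0.2/10.1 = 0.0381 + 0.0198 = 0.0579
R_eff = 1/U_eff = 17.27 ft²·°F·h/BTU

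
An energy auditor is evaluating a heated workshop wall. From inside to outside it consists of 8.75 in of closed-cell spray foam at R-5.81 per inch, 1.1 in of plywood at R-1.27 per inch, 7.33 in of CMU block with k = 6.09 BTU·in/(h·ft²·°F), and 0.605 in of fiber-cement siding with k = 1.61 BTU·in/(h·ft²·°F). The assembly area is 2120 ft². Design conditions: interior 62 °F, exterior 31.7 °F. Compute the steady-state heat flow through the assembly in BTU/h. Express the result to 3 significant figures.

8.75 × 5.81 = 50.84
1.1 × 1.27 = 1.397
7.33/6.09 = 1.204
0.605/1.61 = 0.3758
R_total = 50.84 + 1.397 + 1.204 + 0.3758 = 53.81 ft²·°F·h/BTU
Q = A·ΔT/R = 2120 × (62 − 31.7) / 53.81 = 1194 BTU/h

1190 BTU/h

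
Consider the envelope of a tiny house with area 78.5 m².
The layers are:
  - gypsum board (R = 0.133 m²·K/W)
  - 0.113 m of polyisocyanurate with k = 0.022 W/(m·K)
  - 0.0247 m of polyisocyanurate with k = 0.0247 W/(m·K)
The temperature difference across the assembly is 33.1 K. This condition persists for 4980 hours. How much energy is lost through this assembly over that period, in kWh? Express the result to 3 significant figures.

2060 kWh

0.113/0.022 = 5.136
0.0247/0.0247 = 1
R_total = 0.133 + 5.136 + 1 = 6.269 m²·K/W
Q = 78.5 × 33.1 / 6.269 = 414.5 W
E = 414.5 W × 4980 h / 1000 = 2064 kWh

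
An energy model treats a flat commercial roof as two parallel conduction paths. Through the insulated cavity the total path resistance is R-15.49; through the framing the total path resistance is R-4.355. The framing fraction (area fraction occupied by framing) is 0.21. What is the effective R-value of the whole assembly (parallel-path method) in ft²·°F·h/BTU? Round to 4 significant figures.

10.08 ft²·°F·h/BTU

U_eff = 0.79/15.49 + 0.21/4.355 = 0.051001 + 0.04822 = 0.099221
R_eff = 1/U_eff = 10.079 ft²·°F·h/BTU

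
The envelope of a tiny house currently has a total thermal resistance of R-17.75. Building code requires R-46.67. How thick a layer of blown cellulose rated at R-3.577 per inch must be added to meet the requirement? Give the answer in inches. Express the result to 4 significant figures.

8.085 in

ΔR = 46.67 − 17.75 = 28.92 ft²·°F·h/BTU
L = ΔR / (R/in) = 28.92/3.577 = 8.085 in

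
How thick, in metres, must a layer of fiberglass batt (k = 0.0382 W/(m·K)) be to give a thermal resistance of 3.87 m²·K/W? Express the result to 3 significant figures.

L = R·k = 3.87 × 0.0382 = 0.1478 m

0.148 m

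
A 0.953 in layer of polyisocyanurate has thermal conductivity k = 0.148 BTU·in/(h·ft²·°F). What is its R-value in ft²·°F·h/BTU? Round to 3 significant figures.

6.44 ft²·°F·h/BTU

R = L/k = 0.953/0.148 = 6.439 ft²·°F·h/BTU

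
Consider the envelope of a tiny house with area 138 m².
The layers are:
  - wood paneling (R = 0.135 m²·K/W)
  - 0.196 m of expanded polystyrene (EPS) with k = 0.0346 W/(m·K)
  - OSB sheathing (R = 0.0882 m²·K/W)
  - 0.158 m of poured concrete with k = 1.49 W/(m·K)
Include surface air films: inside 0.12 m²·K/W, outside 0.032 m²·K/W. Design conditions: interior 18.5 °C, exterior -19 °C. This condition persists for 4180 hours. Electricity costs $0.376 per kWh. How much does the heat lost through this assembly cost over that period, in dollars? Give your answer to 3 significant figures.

1320 dollars

0.196/0.0346 = 5.665
0.158/1.49 = 0.106
R_total = 0.12 + 0.135 + 5.665 + 0.0882 + 0.106 + 0.032 = 6.146 m²·K/W
Q = 138 × (18.5 − (-19)) / 6.146 = 842 W
E = 842 W × 4180 h / 1000 = 3520 kWh
Cost = 3520 × 0.376 = $1323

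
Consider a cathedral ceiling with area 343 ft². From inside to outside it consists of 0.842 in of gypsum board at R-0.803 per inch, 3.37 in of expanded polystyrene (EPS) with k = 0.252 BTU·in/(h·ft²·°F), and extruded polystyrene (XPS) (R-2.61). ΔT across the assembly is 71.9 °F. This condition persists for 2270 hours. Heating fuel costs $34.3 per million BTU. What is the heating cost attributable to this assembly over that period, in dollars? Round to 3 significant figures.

115 dollars

0.842 × 0.803 = 0.6761
3.37/0.252 = 13.37
R_total = 0.6761 + 13.37 + 2.61 = 16.66 ft²·°F·h/BTU
Q = 343 × 71.9 / 16.66 = 1480 BTU/h
E = 1480 × 2270 = 3360000 BTU
Cost = 3360000/10⁶ × 34.3 = $115.3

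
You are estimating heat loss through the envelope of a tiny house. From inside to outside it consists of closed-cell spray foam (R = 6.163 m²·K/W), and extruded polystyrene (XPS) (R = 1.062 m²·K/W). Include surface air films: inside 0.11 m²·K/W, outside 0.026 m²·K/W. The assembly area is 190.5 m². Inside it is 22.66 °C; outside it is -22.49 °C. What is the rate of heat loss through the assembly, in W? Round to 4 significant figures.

R_total = 0.11 + 6.163 + 1.062 + 0.026 = 7.361 m²·K/W
Q = A·ΔT/R = 190.5 × (22.66 − (-22.49)) / 7.361 = 1168.5 W

1168 W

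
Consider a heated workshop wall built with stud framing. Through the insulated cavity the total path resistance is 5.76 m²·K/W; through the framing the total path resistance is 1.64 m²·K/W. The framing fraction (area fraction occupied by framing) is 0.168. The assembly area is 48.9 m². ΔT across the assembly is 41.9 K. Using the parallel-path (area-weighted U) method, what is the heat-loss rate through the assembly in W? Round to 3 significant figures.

U_eff = 0.832/5.76 + 0.168/1.64 = 0.1444 + 0.1024 = 0.2469
R_eff = 1/U_eff = 4.05 m²·K/W
Q = 48.9 × 41.9 / 4.05 = 505.8 W

506 W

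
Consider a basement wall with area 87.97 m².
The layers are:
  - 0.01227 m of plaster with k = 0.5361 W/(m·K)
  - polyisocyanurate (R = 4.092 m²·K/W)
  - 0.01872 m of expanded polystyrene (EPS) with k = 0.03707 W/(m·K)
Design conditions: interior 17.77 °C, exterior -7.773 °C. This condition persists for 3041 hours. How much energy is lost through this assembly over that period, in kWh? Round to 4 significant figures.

0.01227/0.5361 = 0.022888
0.01872/0.03707 = 0.50499
R_total = 0.022888 + 4.092 + 0.50499 = 4.6199 m²·K/W
Q = 87.97 × (17.77 − (-7.773)) / 4.6199 = 486.38 W
E = 486.38 W × 3041 h / 1000 = 1479.1 kWh

1479 kWh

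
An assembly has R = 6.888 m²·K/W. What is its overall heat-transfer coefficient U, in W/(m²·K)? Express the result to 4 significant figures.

0.1452 W/(m²·K)

U = 1/R = 1/6.888 = 0.14518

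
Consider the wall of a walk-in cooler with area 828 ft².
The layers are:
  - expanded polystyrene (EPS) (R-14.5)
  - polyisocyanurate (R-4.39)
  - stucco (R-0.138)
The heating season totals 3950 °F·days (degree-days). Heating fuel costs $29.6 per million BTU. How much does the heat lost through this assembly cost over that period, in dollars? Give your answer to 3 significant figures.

R_total = 14.5 + 4.39 + 0.138 = 19.03 ft²·°F·h/BTU
E = A × HDD × 24 / R = 828 × 3950 × 24 / 19.03 = 4125000 BTU
Cost = 4125000/10⁶ × 29.6 = $122.1

122 dollars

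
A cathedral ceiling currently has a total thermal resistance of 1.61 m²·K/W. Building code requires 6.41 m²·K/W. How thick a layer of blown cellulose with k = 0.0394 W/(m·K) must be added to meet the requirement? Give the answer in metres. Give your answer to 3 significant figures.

ΔR = 6.41 − 1.61 = 4.8 m²·K/W
L = ΔR × k = 4.8 × 0.0394 = 0.1891 m

0.189 m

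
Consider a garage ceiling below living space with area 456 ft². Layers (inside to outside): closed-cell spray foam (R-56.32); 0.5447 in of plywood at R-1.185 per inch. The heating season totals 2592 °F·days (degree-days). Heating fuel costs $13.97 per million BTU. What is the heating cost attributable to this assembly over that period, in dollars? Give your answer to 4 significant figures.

6.957 dollars

0.5447 × 1.185 = 0.64547
R_total = 56.32 + 0.64547 = 56.965 ft²·°F·h/BTU
E = A × HDD × 24 / R = 456 × 2592 × 24 / 56.965 = 497970 BTU
Cost = 497970/10⁶ × 13.97 = $6.9566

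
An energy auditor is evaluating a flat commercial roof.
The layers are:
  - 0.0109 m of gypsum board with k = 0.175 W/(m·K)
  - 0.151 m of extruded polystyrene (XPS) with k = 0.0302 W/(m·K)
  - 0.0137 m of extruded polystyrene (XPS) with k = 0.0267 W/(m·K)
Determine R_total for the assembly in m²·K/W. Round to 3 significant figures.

5.58 m²·K/W

0.0109/0.175 = 0.06229
0.151/0.0302 = 5
0.0137/0.0267 = 0.5131
R_total = 0.06229 + 5 + 0.5131 = 5.575 m²·K/W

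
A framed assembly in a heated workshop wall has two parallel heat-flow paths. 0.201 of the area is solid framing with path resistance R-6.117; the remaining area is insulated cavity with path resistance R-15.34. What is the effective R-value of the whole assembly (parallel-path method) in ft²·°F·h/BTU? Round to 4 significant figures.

U_eff = 0.799/15.34 + 0.201/6.117 = 0.052086 + 0.032859 = 0.084945
R_eff = 1/U_eff = 11.772 ft²·°F·h/BTU

11.77 ft²·°F·h/BTU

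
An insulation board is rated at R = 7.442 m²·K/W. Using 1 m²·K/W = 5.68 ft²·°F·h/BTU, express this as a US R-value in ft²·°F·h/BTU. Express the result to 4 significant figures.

42.27 ft²·°F·h/BTU

R_US = 7.442 × 5.68 = 42.271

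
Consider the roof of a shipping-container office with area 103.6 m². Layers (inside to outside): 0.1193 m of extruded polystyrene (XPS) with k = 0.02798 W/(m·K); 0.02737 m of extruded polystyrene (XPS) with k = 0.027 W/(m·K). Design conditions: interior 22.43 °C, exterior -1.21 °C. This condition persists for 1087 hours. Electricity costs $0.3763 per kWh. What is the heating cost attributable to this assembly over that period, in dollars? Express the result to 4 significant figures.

0.1193/0.02798 = 4.2638
0.02737/0.027 = 1.0137
R_total = 4.2638 + 1.0137 = 5.2775 m²·K/W
Q = 103.6 × (22.43 − (-1.21)) / 5.2775 = 464.07 W
E = 464.07 W × 1087 h / 1000 = 504.44 kWh
Cost = 504.44 × 0.3763 = $189.82

189.8 dollars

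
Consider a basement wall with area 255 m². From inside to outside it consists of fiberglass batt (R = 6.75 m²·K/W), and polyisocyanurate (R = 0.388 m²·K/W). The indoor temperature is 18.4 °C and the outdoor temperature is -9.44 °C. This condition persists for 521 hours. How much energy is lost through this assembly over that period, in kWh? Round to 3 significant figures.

518 kWh

R_total = 6.75 + 0.388 = 7.138 m²·K/W
Q = 255 × (18.4 − (-9.44)) / 7.138 = 994.6 W
E = 994.6 W × 521 h / 1000 = 518.2 kWh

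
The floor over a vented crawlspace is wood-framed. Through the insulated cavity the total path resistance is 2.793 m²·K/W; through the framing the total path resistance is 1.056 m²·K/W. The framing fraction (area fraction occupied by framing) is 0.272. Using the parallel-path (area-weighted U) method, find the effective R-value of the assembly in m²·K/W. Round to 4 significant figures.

1.930 m²·K/W

U_eff = 0.728/2.793 + 0.272/1.056 = 0.26065 + 0.25758 = 0.51823
R_eff = 1/U_eff = 1.9297 m²·K/W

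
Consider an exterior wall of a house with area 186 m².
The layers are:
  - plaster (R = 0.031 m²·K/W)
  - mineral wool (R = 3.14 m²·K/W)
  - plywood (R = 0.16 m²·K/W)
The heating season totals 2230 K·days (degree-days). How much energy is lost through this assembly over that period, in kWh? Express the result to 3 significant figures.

R_total = 0.031 + 3.14 + 0.16 = 3.331 m²·K/W
E = A × HDD × 24 / R / 1000 = 186 × 2230 × 24 / 3.331 / 1000 = 2989 kWh

2990 kWh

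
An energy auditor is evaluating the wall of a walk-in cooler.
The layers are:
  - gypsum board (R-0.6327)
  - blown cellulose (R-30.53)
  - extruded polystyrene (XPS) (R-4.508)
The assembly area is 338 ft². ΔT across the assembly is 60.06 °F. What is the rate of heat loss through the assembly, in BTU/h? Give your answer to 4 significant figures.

569.1 BTU/h

R_total = 0.6327 + 30.53 + 4.508 = 35.671 ft²·°F·h/BTU
Q = A·ΔT/R = 338 × 60.06 / 35.671 = 569.1 BTU/h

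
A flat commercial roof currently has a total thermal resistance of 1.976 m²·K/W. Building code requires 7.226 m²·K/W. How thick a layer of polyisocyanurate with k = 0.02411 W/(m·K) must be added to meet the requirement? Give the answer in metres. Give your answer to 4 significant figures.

0.1266 m

ΔR = 7.226 − 1.976 = 5.25 m²·K/W
L = ΔR × k = 5.25 × 0.02411 = 0.12658 m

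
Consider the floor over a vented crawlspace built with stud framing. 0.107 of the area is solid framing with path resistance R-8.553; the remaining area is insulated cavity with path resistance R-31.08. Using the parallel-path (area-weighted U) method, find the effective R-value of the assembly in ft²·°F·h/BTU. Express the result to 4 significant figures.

24.25 ft²·°F·h/BTU

U_eff = 0.893/31.08 + 0.107/8.553 = 0.028732 + 0.01251 = 0.041243
R_eff = 1/U_eff = 24.247 ft²·°F·h/BTU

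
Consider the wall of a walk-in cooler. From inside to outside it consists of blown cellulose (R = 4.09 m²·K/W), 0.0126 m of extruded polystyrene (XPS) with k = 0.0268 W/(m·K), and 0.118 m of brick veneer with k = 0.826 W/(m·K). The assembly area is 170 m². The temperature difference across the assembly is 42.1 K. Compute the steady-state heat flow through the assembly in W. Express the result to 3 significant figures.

1520 W

0.0126/0.0268 = 0.4701
0.118/0.826 = 0.1429
R_total = 4.09 + 0.4701 + 0.1429 = 4.703 m²·K/W
Q = A·ΔT/R = 170 × 42.1 / 4.703 = 1522 W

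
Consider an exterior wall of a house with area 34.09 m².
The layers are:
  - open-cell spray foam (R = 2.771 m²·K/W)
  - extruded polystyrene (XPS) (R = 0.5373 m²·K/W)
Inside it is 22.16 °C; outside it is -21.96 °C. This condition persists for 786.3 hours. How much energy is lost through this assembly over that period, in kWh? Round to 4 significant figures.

R_total = 2.771 + 0.5373 = 3.3083 m²·K/W
Q = 34.09 × (22.16 − (-21.96)) / 3.3083 = 454.63 W
E = 454.63 W × 786.3 h / 1000 = 357.48 kWh

357.5 kWh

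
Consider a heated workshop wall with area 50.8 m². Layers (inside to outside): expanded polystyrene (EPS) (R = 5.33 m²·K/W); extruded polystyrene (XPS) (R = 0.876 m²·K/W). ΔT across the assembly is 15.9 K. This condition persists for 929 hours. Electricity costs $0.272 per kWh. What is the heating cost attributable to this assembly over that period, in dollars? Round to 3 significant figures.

R_total = 5.33 + 0.876 = 6.206 m²·K/W
Q = 50.8 × 15.9 / 6.206 = 130.2 W
E = 130.2 W × 929 h / 1000 = 120.9 kWh
Cost = 120.9 × 0.272 = $32.89

32.9 dollars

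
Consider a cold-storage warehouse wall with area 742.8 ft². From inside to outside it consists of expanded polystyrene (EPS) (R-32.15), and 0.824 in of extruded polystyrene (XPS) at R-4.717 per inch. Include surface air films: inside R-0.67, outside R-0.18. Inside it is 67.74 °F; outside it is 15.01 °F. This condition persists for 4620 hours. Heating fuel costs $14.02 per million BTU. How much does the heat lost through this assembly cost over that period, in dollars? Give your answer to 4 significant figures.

0.824 × 4.717 = 3.8868
R_total = 0.67 + 32.15 + 3.8868 + 0.18 = 36.887 ft²·°F·h/BTU
Q = 742.8 × (67.74 − 15.01) / 36.887 = 1061.8 BTU/h
E = 1061.8 × 4620 = 4905700 BTU
Cost = 4905700/10⁶ × 14.02 = $68.778

68.78 dollars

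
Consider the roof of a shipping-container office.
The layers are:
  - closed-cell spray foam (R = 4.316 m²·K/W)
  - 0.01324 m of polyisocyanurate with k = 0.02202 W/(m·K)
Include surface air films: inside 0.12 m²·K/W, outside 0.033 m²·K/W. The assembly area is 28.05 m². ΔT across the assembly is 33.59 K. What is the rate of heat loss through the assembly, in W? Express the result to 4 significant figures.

185.8 W

0.01324/0.02202 = 0.60127
R_total = 0.12 + 4.316 + 0.60127 + 0.033 = 5.0703 m²·K/W
Q = A·ΔT/R = 28.05 × 33.59 / 5.0703 = 185.83 W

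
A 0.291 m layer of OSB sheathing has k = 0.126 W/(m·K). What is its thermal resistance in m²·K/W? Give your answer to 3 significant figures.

R = L/k = 0.291/0.126 = 2.31 m²·K/W

2.31 m²·K/W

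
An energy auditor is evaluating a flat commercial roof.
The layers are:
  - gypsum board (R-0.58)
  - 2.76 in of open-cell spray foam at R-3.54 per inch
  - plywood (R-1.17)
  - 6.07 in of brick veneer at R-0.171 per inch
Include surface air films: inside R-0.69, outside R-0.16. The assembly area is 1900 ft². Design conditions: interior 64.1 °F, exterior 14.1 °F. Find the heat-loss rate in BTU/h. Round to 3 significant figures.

2.76 × 3.54 = 9.77
6.07 × 0.171 = 1.038
R_total = 0.69 + 0.58 + 9.77 + 1.17 + 1.038 + 0.16 = 13.41 ft²·°F·h/BTU
Q = A·ΔT/R = 1900 × (64.1 − 14.1) / 13.41 = 7085 BTU/h

7090 BTU/h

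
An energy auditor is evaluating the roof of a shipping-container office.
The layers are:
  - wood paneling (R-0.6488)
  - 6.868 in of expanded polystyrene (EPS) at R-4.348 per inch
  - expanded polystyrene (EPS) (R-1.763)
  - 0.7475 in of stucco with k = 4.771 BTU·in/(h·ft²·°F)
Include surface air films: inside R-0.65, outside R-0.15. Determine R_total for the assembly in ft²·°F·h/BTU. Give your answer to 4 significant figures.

6.868 × 4.348 = 29.862
0.7475/4.771 = 0.15668
R_total = 0.65 + 0.6488 + 29.862 + 1.763 + 0.15668 + 0.15 = 33.231 ft²·°F·h/BTU

33.23 ft²·°F·h/BTU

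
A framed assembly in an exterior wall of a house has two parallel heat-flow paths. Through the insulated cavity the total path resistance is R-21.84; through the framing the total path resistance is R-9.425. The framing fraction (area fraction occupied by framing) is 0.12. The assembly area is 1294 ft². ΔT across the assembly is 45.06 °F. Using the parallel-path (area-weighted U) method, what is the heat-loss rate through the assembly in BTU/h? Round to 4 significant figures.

U_eff = 0.88/21.84 + 0.12/9.425 = 0.040293 + 0.012732 = 0.053025
R_eff = 1/U_eff = 18.859 ft²·°F·h/BTU
Q = 1294 × 45.06 / 18.859 = 3091.8 BTU/h

3092 BTU/h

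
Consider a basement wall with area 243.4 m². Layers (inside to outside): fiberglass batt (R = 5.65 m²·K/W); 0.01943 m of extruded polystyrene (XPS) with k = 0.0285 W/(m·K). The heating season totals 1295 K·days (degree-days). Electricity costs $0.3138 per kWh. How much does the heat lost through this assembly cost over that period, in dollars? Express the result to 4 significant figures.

374.9 dollars

0.01943/0.0285 = 0.68175
R_total = 5.65 + 0.68175 = 6.3318 m²·K/W
E = A × HDD × 24 / R / 1000 = 243.4 × 1295 × 24 / 6.3318 / 1000 = 1194.8 kWh
Cost = 1194.8 × 0.3138 = $374.91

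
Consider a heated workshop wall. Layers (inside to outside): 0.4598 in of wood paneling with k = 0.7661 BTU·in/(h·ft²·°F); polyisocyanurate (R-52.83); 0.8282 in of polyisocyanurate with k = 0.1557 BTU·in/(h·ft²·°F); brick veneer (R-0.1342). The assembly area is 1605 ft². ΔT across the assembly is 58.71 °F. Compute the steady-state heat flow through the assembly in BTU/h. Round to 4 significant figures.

0.4598/0.7661 = 0.60018
0.8282/0.1557 = 5.3192
R_total = 0.60018 + 52.83 + 5.3192 + 0.1342 = 58.884 ft²·°F·h/BTU
Q = A·ΔT/R = 1605 × 58.71 / 58.884 = 1600.3 BTU/h

1600 BTU/h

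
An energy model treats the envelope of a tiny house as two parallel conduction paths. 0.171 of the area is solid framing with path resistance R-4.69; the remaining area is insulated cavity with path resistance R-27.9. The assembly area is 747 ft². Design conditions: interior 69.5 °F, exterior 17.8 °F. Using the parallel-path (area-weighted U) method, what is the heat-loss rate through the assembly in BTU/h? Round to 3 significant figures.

2560 BTU/h

U_eff = 0.829/27.9 + 0.171/4.69 = 0.02971 + 0.03646 = 0.06617
R_eff = 1/U_eff = 15.11 ft²·°F·h/BTU
Q = 747 × (69.5 − 17.8) / 15.11 = 2556 BTU/h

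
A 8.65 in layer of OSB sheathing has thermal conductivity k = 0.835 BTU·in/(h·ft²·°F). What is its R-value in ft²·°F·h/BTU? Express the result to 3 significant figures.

R = L/k = 8.65/0.835 = 10.36 ft²·°F·h/BTU

10.4 ft²·°F·h/BTU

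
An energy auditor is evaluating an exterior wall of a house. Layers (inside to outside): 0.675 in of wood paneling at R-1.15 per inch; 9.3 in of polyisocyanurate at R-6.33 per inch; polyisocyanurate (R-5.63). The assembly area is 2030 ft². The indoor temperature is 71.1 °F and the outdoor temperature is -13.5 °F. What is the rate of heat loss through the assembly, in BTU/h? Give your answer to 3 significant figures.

0.675 × 1.15 = 0.7762
9.3 × 6.33 = 58.87
R_total = 0.7762 + 58.87 + 5.63 = 65.28 ft²·°F·h/BTU
Q = A·ΔT/R = 2030 × (71.1 − (-13.5)) / 65.28 = 2631 BTU/h

2630 BTU/h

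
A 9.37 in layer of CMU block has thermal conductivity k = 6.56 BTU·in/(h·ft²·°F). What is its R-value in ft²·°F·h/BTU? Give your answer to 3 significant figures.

R = L/k = 9.37/6.56 = 1.428 ft²·°F·h/BTU

1.43 ft²·°F·h/BTU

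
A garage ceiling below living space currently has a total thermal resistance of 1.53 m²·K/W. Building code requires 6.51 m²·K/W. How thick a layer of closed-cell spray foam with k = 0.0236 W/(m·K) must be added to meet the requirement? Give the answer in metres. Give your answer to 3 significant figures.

0.118 m

ΔR = 6.51 − 1.53 = 4.98 m²·K/W
L = ΔR × k = 4.98 × 0.0236 = 0.1175 m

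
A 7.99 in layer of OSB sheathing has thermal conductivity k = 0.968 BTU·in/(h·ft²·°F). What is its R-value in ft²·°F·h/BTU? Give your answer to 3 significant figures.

R = L/k = 7.99/0.968 = 8.254 ft²·°F·h/BTU

8.25 ft²·°F·h/BTU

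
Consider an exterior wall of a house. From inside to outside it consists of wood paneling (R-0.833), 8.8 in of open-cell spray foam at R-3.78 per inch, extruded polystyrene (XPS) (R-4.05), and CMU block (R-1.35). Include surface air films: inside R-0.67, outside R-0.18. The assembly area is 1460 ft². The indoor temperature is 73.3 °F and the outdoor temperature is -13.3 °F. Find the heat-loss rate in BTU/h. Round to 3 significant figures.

8.8 × 3.78 = 33.26
R_total = 0.67 + 0.833 + 33.26 + 4.05 + 1.35 + 0.18 = 40.35 ft²·°F·h/BTU
Q = A·ΔT/R = 1460 × (73.3 − (-13.3)) / 40.35 = 3134 BTU/h

3130 BTU/h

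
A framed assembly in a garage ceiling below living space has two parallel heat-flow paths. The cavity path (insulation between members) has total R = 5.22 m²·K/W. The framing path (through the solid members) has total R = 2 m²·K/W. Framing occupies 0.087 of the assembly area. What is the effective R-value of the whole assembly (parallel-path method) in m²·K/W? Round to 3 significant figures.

4.58 m²·K/W

U_eff = 0.913/5.22 + 0.087/2 = 0.1749 + 0.0435 = 0.2184
R_eff = 1/U_eff = 4.579 m²·K/W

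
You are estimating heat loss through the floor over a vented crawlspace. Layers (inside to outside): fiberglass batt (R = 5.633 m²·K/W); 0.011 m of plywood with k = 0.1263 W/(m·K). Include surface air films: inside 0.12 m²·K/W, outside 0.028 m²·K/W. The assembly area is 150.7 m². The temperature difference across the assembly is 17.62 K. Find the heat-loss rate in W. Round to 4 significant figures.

452.5 W

0.011/0.1263 = 0.087094
R_total = 0.12 + 5.633 + 0.087094 + 0.028 = 5.8681 m²·K/W
Q = A·ΔT/R = 150.7 × 17.62 / 5.8681 = 452.5 W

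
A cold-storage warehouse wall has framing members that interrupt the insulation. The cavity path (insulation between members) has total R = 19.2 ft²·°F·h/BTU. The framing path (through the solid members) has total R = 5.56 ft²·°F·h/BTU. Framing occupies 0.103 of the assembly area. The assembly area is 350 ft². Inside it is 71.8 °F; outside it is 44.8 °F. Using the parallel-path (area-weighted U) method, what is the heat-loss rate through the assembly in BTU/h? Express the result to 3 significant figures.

617 BTU/h

U_eff = 0.897/19.2 + 0.103/5.56 = 0.04672 + 0.01853 = 0.06524
R_eff = 1/U_eff = 15.33 ft²·°F·h/BTU
Q = 350 × (71.8 − 44.8) / 15.33 = 616.6 BTU/h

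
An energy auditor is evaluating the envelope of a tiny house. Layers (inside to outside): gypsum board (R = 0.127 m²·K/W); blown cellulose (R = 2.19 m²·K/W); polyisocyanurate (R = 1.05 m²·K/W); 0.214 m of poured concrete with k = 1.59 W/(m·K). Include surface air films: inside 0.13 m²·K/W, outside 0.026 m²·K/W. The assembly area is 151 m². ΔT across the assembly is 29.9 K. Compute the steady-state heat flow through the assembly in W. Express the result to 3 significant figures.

0.214/1.59 = 0.1346
R_total = 0.13 + 0.127 + 2.19 + 1.05 + 0.1346 + 0.026 = 3.658 m²·K/W
Q = A·ΔT/R = 151 × 29.9 / 3.658 = 1234 W

1230 W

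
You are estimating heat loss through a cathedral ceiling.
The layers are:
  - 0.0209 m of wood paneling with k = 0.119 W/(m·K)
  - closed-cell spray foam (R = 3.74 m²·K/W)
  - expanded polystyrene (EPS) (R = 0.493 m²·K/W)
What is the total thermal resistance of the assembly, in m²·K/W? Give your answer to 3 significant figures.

0.0209/0.119 = 0.1756
R_total = 0.1756 + 3.74 + 0.493 = 4.409 m²·K/W

4.41 m²·K/W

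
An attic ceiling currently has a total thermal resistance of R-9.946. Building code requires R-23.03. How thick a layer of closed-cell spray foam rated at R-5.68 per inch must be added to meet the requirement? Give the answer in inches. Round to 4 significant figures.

2.304 in

ΔR = 23.03 − 9.946 = 13.084 ft²·°F·h/BTU
L = ΔR / (R/in) = 13.084/5.68 = 2.3035 in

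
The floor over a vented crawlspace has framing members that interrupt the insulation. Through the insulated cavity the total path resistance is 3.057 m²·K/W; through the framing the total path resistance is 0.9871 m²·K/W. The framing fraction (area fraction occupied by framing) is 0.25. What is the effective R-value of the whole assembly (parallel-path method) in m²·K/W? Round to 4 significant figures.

2.006 m²·K/W

U_eff = 0.75/3.057 + 0.25/0.9871 = 0.24534 + 0.25327 = 0.49861
R_eff = 1/U_eff = 2.0056 m²·K/W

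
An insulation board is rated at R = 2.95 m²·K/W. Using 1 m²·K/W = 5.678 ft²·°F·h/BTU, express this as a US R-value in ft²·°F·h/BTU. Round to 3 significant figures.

16.8 ft²·°F·h/BTU

R_US = 2.95 × 5.678 = 16.75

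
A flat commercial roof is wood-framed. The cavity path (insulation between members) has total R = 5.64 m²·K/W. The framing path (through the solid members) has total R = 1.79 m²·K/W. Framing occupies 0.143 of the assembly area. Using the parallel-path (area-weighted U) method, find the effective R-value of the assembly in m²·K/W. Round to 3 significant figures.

4.31 m²·K/W

U_eff = 0.857/5.64 + 0.143/1.79 = 0.152 + 0.07989 = 0.2318
R_eff = 1/U_eff = 4.313 m²·K/W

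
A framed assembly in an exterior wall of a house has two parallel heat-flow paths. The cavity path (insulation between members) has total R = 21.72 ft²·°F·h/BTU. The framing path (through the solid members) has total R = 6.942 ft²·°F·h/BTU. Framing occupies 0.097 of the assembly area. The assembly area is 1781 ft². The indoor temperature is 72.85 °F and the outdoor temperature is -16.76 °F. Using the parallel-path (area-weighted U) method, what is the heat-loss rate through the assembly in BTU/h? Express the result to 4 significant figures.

U_eff = 0.903/21.72 + 0.097/6.942 = 0.041575 + 0.013973 = 0.055548
R_eff = 1/U_eff = 18.003 ft²·°F·h/BTU
Q = 1781 × (72.85 − (-16.76)) / 18.003 = 8865.1 BTU/h

8865 BTU/h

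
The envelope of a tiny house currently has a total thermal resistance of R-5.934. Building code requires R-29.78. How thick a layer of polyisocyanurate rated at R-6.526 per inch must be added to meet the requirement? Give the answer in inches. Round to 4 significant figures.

3.654 in

ΔR = 29.78 − 5.934 = 23.846 ft²·°F·h/BTU
L = ΔR / (R/in) = 23.846/6.526 = 3.654 in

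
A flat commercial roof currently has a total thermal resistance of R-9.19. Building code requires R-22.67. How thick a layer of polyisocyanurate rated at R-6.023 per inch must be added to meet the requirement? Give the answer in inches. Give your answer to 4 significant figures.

ΔR = 22.67 − 9.19 = 13.48 ft²·°F·h/BTU
L = ΔR / (R/in) = 13.48/6.023 = 2.2381 in

2.238 in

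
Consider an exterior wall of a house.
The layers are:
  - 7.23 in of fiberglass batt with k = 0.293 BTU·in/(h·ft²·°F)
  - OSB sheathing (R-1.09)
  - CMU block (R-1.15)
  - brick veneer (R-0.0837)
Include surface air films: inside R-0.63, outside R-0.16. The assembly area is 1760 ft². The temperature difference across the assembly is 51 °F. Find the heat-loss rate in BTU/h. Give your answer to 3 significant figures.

3230 BTU/h

7.23/0.293 = 24.68
R_total = 0.63 + 24.68 + 1.09 + 1.15 + 0.0837 + 0.16 = 27.79 ft²·°F·h/BTU
Q = A·ΔT/R = 1760 × 51 / 27.79 = 3230 BTU/h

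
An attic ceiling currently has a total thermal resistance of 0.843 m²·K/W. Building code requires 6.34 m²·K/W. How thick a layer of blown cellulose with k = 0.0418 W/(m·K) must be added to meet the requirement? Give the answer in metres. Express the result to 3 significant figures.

0.230 m

ΔR = 6.34 − 0.843 = 5.497 m²·K/W
L = ΔR × k = 5.497 × 0.0418 = 0.2298 m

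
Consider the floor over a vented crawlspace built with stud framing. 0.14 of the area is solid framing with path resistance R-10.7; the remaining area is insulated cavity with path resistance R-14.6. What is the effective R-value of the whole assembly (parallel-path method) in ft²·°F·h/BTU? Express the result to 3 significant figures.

13.9 ft²·°F·h/BTU

U_eff = 0.86/14.6 + 0.14/10.7 = 0.0589 + 0.01308 = 0.07199
R_eff = 1/U_eff = 13.89 ft²·°F·h/BTU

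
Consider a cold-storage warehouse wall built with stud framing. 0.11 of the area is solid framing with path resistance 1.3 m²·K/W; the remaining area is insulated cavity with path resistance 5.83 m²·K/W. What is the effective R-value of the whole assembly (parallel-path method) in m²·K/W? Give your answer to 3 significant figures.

U_eff = 0.89/5.83 + 0.11/1.3 = 0.1527 + 0.08462 = 0.2373
R_eff = 1/U_eff = 4.215 m²·K/W

4.21 m²·K/W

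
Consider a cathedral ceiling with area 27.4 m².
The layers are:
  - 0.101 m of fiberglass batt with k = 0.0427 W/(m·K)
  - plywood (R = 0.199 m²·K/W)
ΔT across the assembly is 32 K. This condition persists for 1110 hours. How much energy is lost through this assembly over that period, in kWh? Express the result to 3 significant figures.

380 kWh

0.101/0.0427 = 2.365
R_total = 2.365 + 0.199 = 2.564 m²·K/W
Q = 27.4 × 32 / 2.564 = 341.9 W
E = 341.9 W × 1110 h / 1000 = 379.5 kWh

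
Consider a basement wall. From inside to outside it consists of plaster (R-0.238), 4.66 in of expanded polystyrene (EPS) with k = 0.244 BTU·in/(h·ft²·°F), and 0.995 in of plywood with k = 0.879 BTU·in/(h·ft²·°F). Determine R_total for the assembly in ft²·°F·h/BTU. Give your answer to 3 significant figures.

20.5 ft²·°F·h/BTU

4.66/0.244 = 19.1
0.995/0.879 = 1.132
R_total = 0.238 + 19.1 + 1.132 = 20.47 ft²·°F·h/BTU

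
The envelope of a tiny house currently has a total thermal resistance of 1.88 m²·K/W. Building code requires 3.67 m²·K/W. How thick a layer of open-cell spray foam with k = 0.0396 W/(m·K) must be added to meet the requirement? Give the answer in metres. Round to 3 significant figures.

0.0709 m

ΔR = 3.67 − 1.88 = 1.79 m²·K/W
L = ΔR × k = 1.79 × 0.0396 = 0.07088 m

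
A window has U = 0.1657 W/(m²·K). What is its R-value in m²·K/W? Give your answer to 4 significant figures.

6.035 m²·K/W

R = 1/U = 1/0.1657 = 6.035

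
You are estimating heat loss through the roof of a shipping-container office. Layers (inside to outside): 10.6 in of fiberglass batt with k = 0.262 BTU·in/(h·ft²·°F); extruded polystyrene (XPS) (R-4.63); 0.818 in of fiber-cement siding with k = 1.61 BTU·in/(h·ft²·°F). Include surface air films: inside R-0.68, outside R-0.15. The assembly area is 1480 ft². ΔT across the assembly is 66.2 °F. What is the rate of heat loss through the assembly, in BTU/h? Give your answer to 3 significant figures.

2110 BTU/h

10.6/0.262 = 40.46
0.818/1.61 = 0.5081
R_total = 0.68 + 40.46 + 4.63 + 0.5081 + 0.15 = 46.43 ft²·°F·h/BTU
Q = A·ΔT/R = 1480 × 66.2 / 46.43 = 2110 BTU/h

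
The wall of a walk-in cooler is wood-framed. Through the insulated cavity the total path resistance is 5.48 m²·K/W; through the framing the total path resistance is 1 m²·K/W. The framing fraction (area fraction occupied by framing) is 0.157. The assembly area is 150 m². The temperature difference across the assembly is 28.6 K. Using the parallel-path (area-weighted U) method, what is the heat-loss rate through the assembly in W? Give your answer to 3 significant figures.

1330 W

U_eff = 0.843/5.48 + 0.157/1 = 0.1538 + 0.157 = 0.3108
R_eff = 1/U_eff = 3.217 m²·K/W
Q = 150 × 28.6 / 3.217 = 1333 W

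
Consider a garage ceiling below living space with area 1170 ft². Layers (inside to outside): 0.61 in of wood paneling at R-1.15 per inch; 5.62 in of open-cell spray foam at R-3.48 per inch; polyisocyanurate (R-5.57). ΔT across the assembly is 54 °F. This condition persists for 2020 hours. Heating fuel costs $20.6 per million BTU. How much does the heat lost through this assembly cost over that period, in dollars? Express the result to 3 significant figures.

0.61 × 1.15 = 0.7015
5.62 × 3.48 = 19.56
R_total = 0.7015 + 19.56 + 5.57 = 25.83 ft²·°F·h/BTU
Q = 1170 × 54 / 25.83 = 2446 BTU/h
E = 2446 × 2020 = 4941000 BTU
Cost = 4941000/10⁶ × 20.6 = $101.8

102 dollars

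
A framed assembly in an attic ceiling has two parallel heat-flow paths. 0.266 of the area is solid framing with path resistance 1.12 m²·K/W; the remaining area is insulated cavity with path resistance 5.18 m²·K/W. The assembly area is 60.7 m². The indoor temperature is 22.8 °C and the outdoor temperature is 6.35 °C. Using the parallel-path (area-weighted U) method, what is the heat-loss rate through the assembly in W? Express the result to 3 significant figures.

U_eff = 0.734/5.18 + 0.266/1.12 = 0.1417 + 0.2375 = 0.3792
R_eff = 1/U_eff = 2.637 m²·K/W
Q = 60.7 × (22.8 − 6.35) / 2.637 = 378.6 W

379 W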